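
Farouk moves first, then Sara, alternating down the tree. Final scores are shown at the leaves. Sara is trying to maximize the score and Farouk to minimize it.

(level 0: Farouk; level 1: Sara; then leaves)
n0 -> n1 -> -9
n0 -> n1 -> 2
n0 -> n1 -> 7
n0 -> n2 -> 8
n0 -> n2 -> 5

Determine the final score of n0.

7

n1 (Sara): max(-9, 2, 7) = 7
n2 (Sara): max(8, 5) = 8
n0 (Farouk): min(7, 8) = 7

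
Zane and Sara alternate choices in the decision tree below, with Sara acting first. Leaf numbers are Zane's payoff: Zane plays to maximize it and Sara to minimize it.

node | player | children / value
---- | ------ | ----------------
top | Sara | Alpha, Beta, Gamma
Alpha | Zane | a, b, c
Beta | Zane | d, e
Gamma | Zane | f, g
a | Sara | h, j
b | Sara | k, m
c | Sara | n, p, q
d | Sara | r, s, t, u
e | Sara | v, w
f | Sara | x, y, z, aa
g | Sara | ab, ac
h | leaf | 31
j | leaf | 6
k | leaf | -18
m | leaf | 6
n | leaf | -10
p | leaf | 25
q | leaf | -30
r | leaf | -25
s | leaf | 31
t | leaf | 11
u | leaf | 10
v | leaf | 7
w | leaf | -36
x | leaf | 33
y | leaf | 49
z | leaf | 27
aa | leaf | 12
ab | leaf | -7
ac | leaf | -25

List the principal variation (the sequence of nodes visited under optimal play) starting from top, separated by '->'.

top -> Beta -> d -> r

a (Sara): min(31, 6) = 6
b (Sara): min(-18, 6) = -18
c (Sara): min(-10, 25, -30) = -30
Alpha (Zane): max(6, -18, -30) = 6
d (Sara): min(-25, 31, 11, 10) = -25
e (Sara): min(7, -36) = -36
Beta (Zane): max(-25, -36) = -25
f (Sara): min(33, 49, 27, 12) = 12
g (Sara): min(-7, -25) = -25
Gamma (Zane): max(12, -25) = 12
top (Sara): min(6, -25, 12) = -25
At top, Sara picks Beta (lowest: -25).
At Beta, Zane picks d (highest: -25).
At d, Sara picks r (lowest: -25).
Terminal value -25.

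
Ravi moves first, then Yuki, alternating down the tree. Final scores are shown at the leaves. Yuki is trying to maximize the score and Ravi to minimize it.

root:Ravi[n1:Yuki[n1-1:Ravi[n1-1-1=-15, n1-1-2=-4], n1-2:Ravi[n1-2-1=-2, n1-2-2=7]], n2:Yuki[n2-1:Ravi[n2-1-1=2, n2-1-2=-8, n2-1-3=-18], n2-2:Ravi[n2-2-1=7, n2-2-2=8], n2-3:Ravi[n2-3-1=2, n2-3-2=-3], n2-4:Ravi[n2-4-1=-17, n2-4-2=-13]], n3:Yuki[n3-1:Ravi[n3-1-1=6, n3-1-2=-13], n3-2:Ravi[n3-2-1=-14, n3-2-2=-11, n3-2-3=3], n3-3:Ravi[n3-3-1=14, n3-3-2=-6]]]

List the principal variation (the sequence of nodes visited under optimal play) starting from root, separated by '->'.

n1-1 (Ravi): min(-15, -4) = -15
n1-2 (Ravi): min(-2, 7) = -2
n1 (Yuki): max(-15, -2) = -2
n2-1 (Ravi): min(2, -8, -18) = -18
n2-2 (Ravi): min(7, 8) = 7
n2-3 (Ravi): min(2, -3) = -3
n2-4 (Ravi): min(-17, -13) = -17
n2 (Yuki): max(-18, 7, -3, -17) = 7
n3-1 (Ravi): min(6, -13) = -13
n3-2 (Ravi): min(-14, -11, 3) = -14
n3-3 (Ravi): min(14, -6) = -6
n3 (Yuki): max(-13, -14, -6) = -6
root (Ravi): min(-2, 7, -6) = -6
At root, Ravi picks n3 (lowest: -6).
At n3, Yuki picks n3-3 (highest: -6).
At n3-3, Ravi picks n3-3-2 (lowest: -6).
Terminal value -6.

root -> n3 -> n3-3 -> n3-3-2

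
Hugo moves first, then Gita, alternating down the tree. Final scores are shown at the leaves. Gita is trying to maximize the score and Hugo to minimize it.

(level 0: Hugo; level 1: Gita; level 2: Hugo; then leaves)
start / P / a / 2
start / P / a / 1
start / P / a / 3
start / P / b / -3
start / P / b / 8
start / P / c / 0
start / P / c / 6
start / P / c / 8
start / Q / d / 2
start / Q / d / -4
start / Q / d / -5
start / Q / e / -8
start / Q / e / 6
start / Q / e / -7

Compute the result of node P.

1

a (Hugo): min(2, 1, 3) = 1
b (Hugo): min(-3, 8) = -3
c (Hugo): min(0, 6, 8) = 0
P (Gita): max(1, -3, 0) = 1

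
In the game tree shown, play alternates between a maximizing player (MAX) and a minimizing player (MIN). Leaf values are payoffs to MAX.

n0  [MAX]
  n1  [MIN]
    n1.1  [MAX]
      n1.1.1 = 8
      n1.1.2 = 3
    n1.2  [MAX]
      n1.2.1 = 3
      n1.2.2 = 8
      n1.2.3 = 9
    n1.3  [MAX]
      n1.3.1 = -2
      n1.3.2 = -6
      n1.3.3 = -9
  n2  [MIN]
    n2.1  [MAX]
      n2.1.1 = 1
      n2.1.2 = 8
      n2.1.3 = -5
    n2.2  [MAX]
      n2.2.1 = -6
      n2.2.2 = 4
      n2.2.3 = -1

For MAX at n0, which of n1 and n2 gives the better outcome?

n1.1 (MAX): max(8, 3) = 8
n1.2 (MAX): max(3, 8, 9) = 9
n1.3 (MAX): max(-2, -6, -9) = -2
n1 (MIN): min(8, 9, -2) = -2
n2.1 (MAX): max(1, 8, -5) = 8
n2.2 (MAX): max(-6, 4, -1) = 4
n2 (MIN): min(8, 4) = 4
MAX prefers the higher value; n1=-2, n2=4. n2 is better since 4 > -2.

n2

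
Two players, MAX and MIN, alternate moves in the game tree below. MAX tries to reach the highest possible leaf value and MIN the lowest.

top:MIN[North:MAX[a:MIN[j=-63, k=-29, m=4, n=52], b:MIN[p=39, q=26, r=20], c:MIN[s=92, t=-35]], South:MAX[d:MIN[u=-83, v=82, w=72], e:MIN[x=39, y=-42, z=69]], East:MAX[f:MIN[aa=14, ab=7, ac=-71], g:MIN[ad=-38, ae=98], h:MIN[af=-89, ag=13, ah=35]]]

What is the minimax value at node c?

-35

c (MIN): min(92, -35) = -35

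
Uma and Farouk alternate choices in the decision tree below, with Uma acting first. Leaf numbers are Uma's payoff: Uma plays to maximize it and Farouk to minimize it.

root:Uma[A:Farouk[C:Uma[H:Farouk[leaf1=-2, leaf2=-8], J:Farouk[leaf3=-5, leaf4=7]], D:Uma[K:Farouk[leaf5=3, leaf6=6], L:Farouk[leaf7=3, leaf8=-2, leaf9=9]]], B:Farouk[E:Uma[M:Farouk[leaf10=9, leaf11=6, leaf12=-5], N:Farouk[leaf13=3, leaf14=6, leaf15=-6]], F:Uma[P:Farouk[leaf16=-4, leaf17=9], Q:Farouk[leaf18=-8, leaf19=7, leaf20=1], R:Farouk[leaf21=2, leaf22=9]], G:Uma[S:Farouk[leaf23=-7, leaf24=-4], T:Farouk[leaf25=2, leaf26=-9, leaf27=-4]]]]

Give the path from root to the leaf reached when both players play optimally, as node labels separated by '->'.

root -> A -> C -> J -> leaf3

H (Farouk): min(-2, -8) = -8
J (Farouk): min(-5, 7) = -5
C (Uma): max(-8, -5) = -5
K (Farouk): min(3, 6) = 3
L (Farouk): min(3, -2, 9) = -2
D (Uma): max(3, -2) = 3
A (Farouk): min(-5, 3) = -5
M (Farouk): min(9, 6, -5) = -5
N (Farouk): min(3, 6, -6) = -6
E (Uma): max(-5, -6) = -5
P (Farouk): min(-4, 9) = -4
Q (Farouk): min(-8, 7, 1) = -8
R (Farouk): min(2, 9) = 2
F (Uma): max(-4, -8, 2) = 2
S (Farouk): min(-7, -4) = -7
T (Farouk): min(2, -9, -4) = -9
G (Uma): max(-7, -9) = -7
B (Farouk): min(-5, 2, -7) = -7
root (Uma): max(-5, -7) = -5
At root, Uma picks A (highest: -5).
At A, Farouk picks C (lowest: -5).
At C, Uma picks J (highest: -5).
At J, Farouk picks leaf3 (lowest: -5).
Terminal value -5.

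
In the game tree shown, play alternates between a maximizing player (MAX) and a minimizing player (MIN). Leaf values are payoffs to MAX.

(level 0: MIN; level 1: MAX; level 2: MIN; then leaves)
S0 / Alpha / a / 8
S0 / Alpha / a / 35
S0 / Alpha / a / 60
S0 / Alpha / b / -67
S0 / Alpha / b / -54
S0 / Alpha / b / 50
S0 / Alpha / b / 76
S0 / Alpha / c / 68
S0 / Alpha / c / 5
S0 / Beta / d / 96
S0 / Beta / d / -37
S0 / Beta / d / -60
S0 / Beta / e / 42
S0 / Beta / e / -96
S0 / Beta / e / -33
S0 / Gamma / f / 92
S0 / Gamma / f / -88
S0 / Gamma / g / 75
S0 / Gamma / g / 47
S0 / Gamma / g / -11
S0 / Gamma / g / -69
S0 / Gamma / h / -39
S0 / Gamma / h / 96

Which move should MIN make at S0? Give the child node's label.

a (MIN): min(8, 35, 60) = 8
b (MIN): min(-67, -54, 50, 76) = -67
c (MIN): min(68, 5) = 5
Alpha (MAX): max(8, -67, 5) = 8
d (MIN): min(96, -37, -60) = -60
e (MIN): min(42, -96, -33) = -96
Beta (MAX): max(-60, -96) = -60
f (MIN): min(92, -88) = -88
g (MIN): min(75, 47, -11, -69) = -69
h (MIN): min(-39, 96) = -39
Gamma (MAX): max(-88, -69, -39) = -39
S0 (MIN): min(8, -60, -39) = -60
MIN at S0 wants the lowest of {Alpha=8, Beta=-60, Gamma=-39}, so chooses Beta.

Beta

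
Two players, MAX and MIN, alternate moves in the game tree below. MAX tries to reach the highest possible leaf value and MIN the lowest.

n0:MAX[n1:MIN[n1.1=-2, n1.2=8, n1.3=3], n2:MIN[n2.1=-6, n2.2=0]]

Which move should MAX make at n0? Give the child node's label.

n1 (MIN): min(-2, 8, 3) = -2
n2 (MIN): min(-6, 0) = -6
n0 (MAX): max(-2, -6) = -2
MAX at n0 wants the highest of {n1=-2, n2=-6}, so chooses n1.

n1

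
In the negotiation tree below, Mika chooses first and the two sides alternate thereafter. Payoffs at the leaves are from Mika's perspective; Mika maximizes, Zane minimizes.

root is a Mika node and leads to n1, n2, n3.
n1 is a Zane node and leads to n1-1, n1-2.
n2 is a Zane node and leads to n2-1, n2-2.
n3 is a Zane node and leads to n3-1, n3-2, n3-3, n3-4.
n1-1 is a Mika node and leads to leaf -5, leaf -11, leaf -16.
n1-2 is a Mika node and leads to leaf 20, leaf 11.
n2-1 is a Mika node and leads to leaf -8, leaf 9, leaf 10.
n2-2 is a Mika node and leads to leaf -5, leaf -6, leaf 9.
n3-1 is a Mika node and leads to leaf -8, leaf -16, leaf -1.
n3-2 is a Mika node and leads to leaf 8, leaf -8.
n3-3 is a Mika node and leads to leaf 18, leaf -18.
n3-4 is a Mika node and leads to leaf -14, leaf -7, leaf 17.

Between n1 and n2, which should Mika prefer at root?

n2

n1-1 (Mika): max(-5, -11, -16) = -5
n1-2 (Mika): max(20, 11) = 20
n1 (Zane): min(-5, 20) = -5
n2-1 (Mika): max(-8, 9, 10) = 10
n2-2 (Mika): max(-5, -6, 9) = 9
n2 (Zane): min(10, 9) = 9
Mika prefers the higher value; n1=-5, n2=9. n2 is better since 9 > -5.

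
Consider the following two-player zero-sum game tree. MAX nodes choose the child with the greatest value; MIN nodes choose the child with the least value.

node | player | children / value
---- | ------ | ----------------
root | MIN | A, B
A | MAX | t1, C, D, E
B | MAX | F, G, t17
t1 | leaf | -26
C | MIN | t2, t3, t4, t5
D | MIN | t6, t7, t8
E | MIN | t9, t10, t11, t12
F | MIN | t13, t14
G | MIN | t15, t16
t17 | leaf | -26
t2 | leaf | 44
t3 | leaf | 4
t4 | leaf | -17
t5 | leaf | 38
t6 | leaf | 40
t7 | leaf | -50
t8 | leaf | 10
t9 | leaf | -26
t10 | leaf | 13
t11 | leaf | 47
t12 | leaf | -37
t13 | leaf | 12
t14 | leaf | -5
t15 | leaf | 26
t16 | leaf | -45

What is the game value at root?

-17

C (MIN): min(44, 4, -17, 38) = -17
D (MIN): min(40, -50, 10) = -50
E (MIN): min(-26, 13, 47, -37) = -37
A (MAX): max(-26, -17, -50, -37) = -17
F (MIN): min(12, -5) = -5
G (MIN): min(26, -45) = -45
B (MAX): max(-5, -45, -26) = -5
root (MIN): min(-17, -5) = -17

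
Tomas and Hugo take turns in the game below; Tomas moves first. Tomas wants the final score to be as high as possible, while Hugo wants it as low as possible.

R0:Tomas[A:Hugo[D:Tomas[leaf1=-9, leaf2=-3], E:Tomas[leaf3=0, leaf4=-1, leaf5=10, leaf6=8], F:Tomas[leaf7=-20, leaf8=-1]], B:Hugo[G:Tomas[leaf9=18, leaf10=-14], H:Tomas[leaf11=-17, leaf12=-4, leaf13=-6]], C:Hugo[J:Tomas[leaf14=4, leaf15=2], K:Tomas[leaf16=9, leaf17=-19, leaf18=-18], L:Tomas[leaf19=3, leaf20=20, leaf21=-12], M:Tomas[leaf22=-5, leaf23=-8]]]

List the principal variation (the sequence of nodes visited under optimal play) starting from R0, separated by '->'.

R0 -> A -> D -> leaf2

D (Tomas): max(-9, -3) = -3
E (Tomas): max(0, -1, 10, 8) = 10
F (Tomas): max(-20, -1) = -1
A (Hugo): min(-3, 10, -1) = -3
G (Tomas): max(18, -14) = 18
H (Tomas): max(-17, -4, -6) = -4
B (Hugo): min(18, -4) = -4
J (Tomas): max(4, 2) = 4
K (Tomas): max(9, -19, -18) = 9
L (Tomas): max(3, 20, -12) = 20
M (Tomas): max(-5, -8) = -5
C (Hugo): min(4, 9, 20, -5) = -5
R0 (Tomas): max(-3, -4, -5) = -3
At R0, Tomas picks A (highest: -3).
At A, Hugo picks D (lowest: -3).
At D, Tomas picks leaf2 (highest: -3).
Terminal value -3.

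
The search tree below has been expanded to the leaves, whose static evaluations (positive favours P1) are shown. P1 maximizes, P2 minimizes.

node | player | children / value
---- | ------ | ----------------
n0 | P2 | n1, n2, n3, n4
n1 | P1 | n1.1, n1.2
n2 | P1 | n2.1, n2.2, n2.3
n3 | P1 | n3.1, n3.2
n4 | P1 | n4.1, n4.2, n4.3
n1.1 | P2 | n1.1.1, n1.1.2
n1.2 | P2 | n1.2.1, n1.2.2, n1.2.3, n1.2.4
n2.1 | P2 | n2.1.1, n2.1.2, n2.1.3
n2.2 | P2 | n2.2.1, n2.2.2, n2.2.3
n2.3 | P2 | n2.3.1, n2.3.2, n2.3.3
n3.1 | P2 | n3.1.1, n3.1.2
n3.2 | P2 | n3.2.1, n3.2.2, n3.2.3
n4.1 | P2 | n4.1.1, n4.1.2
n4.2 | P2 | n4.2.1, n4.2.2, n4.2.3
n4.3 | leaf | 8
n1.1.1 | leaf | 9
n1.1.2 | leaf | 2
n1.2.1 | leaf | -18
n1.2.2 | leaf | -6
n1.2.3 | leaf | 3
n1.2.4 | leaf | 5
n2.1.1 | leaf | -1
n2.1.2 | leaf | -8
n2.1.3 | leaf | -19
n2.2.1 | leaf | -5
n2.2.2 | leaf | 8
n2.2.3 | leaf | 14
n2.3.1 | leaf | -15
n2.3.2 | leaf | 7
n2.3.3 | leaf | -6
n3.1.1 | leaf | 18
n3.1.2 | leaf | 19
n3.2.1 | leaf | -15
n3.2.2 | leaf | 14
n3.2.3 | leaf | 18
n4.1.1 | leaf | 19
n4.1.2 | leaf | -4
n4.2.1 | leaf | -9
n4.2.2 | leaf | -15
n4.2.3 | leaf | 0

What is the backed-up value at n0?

-5

n1.1 (P2): min(9, 2) = 2
n1.2 (P2): min(-18, -6, 3, 5) = -18
n1 (P1): max(2, -18) = 2
n2.1 (P2): min(-1, -8, -19) = -19
n2.2 (P2): min(-5, 8, 14) = -5
n2.3 (P2): min(-15, 7, -6) = -15
n2 (P1): max(-19, -5, -15) = -5
n3.1 (P2): min(18, 19) = 18
n3.2 (P2): min(-15, 14, 18) = -15
n3 (P1): max(18, -15) = 18
n4.1 (P2): min(19, -4) = -4
n4.2 (P2): min(-9, -15, 0) = -15
n4 (P1): max(-4, -15, 8) = 8
n0 (P2): min(2, -5, 18, 8) = -5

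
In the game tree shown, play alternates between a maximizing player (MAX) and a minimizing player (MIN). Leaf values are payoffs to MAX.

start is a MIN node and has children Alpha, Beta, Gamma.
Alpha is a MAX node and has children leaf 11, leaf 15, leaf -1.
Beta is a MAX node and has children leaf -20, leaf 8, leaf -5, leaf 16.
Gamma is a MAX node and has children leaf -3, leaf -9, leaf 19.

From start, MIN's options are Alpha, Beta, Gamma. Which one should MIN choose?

Alpha

Alpha (MAX): max(11, 15, -1) = 15
Beta (MAX): max(-20, 8, -5, 16) = 16
Gamma (MAX): max(-3, -9, 19) = 19
start (MIN): min(15, 16, 19) = 15
MIN at start wants the lowest of {Alpha=15, Beta=16, Gamma=19}, so chooses Alpha.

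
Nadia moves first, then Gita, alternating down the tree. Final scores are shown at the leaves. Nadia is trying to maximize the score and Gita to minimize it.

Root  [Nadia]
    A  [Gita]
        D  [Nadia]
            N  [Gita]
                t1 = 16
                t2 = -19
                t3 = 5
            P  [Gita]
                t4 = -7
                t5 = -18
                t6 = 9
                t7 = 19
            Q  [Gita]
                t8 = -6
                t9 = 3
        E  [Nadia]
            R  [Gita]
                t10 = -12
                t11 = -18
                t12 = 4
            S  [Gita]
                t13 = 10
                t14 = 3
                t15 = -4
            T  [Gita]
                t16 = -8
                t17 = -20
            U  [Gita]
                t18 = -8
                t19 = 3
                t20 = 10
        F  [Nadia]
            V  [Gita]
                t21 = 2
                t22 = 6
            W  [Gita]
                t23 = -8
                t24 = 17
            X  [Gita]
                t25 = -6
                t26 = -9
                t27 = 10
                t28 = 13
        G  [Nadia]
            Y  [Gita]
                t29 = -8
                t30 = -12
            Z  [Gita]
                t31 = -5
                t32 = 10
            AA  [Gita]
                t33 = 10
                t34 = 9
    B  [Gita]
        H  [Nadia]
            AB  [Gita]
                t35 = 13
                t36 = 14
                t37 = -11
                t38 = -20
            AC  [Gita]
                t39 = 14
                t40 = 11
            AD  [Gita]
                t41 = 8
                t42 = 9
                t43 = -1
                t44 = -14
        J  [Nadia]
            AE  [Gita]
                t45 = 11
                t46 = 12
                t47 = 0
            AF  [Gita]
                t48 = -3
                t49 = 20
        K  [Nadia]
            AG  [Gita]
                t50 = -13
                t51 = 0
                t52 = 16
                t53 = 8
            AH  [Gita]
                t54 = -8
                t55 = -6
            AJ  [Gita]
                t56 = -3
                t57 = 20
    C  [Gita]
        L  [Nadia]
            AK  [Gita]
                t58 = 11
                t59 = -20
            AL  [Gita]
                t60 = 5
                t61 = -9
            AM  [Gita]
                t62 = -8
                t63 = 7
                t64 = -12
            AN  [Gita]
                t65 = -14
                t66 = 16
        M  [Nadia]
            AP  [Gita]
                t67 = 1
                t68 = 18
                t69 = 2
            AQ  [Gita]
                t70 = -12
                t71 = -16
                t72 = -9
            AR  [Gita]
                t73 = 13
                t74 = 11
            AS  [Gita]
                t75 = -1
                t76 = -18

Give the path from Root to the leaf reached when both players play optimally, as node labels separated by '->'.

Root -> B -> K -> AJ -> t56

N (Gita): min(16, -19, 5) = -19
P (Gita): min(-7, -18, 9, 19) = -18
Q (Gita): min(-6, 3) = -6
D (Nadia): max(-19, -18, -6) = -6
R (Gita): min(-12, -18, 4) = -18
S (Gita): min(10, 3, -4) = -4
T (Gita): min(-8, -20) = -20
U (Gita): min(-8, 3, 10) = -8
E (Nadia): max(-18, -4, -20, -8) = -4
V (Gita): min(2, 6) = 2
W (Gita): min(-8, 17) = -8
X (Gita): min(-6, -9, 10, 13) = -9
F (Nadia): max(2, -8, -9) = 2
Y (Gita): min(-8, -12) = -12
Z (Gita): min(-5, 10) = -5
AA (Gita): min(10, 9) = 9
G (Nadia): max(-12, -5, 9) = 9
A (Gita): min(-6, -4, 2, 9) = -6
AB (Gita): min(13, 14, -11, -20) = -20
AC (Gita): min(14, 11) = 11
AD (Gita): min(8, 9, -1, -14) = -14
H (Nadia): max(-20, 11, -14) = 11
AE (Gita): min(11, 12, 0) = 0
AF (Gita): min(-3, 20) = -3
J (Nadia): max(0, -3) = 0
AG (Gita): min(-13, 0, 16, 8) = -13
AH (Gita): min(-8, -6) = -8
AJ (Gita): min(-3, 20) = -3
K (Nadia): max(-13, -8, -3) = -3
B (Gita): min(11, 0, -3) = -3
AK (Gita): min(11, -20) = -20
AL (Gita): min(5, -9) = -9
AM (Gita): min(-8, 7, -12) = -12
AN (Gita): min(-14, 16) = -14
L (Nadia): max(-20, -9, -12, -14) = -9
AP (Gita): min(1, 18, 2) = 1
AQ (Gita): min(-12, -16, -9) = -16
AR (Gita): min(13, 11) = 11
AS (Gita): min(-1, -18) = -18
M (Nadia): max(1, -16, 11, -18) = 11
C (Gita): min(-9, 11) = -9
Root (Nadia): max(-6, -3, -9) = -3
At Root, Nadia picks B (highest: -3).
At B, Gita picks K (lowest: -3).
At K, Nadia picks AJ (highest: -3).
At AJ, Gita picks t56 (lowest: -3).
Terminal value -3.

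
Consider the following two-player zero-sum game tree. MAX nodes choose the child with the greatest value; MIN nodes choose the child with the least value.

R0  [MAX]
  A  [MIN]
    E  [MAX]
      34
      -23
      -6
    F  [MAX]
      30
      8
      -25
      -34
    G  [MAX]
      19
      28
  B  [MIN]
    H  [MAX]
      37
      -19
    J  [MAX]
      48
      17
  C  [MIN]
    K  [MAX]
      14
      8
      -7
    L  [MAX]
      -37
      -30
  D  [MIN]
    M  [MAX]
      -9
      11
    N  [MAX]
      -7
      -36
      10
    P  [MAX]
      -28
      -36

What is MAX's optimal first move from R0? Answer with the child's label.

B

E (MAX): max(34, -23, -6) = 34
F (MAX): max(30, 8, -25, -34) = 30
G (MAX): max(19, 28) = 28
A (MIN): min(34, 30, 28) = 28
H (MAX): max(37, -19) = 37
J (MAX): max(48, 17) = 48
B (MIN): min(37, 48) = 37
K (MAX): max(14, 8, -7) = 14
L (MAX): max(-37, -30) = -30
C (MIN): min(14, -30) = -30
M (MAX): max(-9, 11) = 11
N (MAX): max(-7, -36, 10) = 10
P (MAX): max(-28, -36) = -28
D (MIN): min(11, 10, -28) = -28
R0 (MAX): max(28, 37, -30, -28) = 37
MAX at R0 wants the highest of {A=28, B=37, C=-30, D=-28}, so chooses B.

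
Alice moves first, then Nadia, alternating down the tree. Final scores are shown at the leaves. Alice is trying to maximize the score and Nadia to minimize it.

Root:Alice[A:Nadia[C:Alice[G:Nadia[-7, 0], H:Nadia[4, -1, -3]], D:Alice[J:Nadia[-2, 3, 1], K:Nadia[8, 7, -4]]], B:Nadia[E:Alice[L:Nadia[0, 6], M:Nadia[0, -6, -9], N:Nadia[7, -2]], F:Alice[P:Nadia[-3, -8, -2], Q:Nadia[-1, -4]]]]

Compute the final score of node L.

0

L (Nadia): min(0, 6) = 0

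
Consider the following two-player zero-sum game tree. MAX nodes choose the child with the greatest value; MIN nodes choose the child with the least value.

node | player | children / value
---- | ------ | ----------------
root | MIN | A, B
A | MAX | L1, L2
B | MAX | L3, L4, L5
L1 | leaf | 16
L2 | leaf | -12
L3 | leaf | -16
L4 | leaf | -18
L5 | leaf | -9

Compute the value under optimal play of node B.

-9

B (MAX): max(-16, -18, -9) = -9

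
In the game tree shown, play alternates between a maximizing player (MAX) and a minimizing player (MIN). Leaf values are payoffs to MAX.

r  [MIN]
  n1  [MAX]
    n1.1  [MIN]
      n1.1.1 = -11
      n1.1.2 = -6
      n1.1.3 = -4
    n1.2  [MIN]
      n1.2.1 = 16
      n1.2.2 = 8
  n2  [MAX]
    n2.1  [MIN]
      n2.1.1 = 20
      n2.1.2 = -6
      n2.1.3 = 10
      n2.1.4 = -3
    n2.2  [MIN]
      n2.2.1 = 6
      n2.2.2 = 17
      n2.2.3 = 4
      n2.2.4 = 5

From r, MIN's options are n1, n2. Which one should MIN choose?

n2

n1.1 (MIN): min(-11, -6, -4) = -11
n1.2 (MIN): min(16, 8) = 8
n1 (MAX): max(-11, 8) = 8
n2.1 (MIN): min(20, -6, 10, -3) = -6
n2.2 (MIN): min(6, 17, 4, 5) = 4
n2 (MAX): max(-6, 4) = 4
r (MIN): min(8, 4) = 4
MIN at r wants the lowest of {n1=8, n2=4}, so chooses n2.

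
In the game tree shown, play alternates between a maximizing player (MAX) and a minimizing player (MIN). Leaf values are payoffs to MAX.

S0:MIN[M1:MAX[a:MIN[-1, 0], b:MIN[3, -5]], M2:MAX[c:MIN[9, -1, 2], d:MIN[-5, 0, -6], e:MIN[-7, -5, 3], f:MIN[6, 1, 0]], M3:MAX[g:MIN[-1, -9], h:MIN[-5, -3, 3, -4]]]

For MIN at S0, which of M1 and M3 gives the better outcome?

M3

a (MIN): min(-1, 0) = -1
b (MIN): min(3, -5) = -5
M1 (MAX): max(-1, -5) = -1
g (MIN): min(-1, -9) = -9
h (MIN): min(-5, -3, 3, -4) = -5
M3 (MAX): max(-9, -5) = -5
MIN prefers the lower value; M1=-1, M3=-5. M3 is better since -5 < -1.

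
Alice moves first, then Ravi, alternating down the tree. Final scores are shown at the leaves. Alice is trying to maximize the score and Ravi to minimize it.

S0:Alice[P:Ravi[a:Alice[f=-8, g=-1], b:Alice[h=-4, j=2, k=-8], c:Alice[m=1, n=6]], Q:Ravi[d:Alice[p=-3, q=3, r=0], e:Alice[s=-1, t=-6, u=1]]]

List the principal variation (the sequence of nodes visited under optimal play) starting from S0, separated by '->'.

S0 -> Q -> e -> u

a (Alice): max(-8, -1) = -1
b (Alice): max(-4, 2, -8) = 2
c (Alice): max(1, 6) = 6
P (Ravi): min(-1, 2, 6) = -1
d (Alice): max(-3, 3, 0) = 3
e (Alice): max(-1, -6, 1) = 1
Q (Ravi): min(3, 1) = 1
S0 (Alice): max(-1, 1) = 1
At S0, Alice picks Q (highest: 1).
At Q, Ravi picks e (lowest: 1).
At e, Alice picks u (highest: 1).
Terminal value 1.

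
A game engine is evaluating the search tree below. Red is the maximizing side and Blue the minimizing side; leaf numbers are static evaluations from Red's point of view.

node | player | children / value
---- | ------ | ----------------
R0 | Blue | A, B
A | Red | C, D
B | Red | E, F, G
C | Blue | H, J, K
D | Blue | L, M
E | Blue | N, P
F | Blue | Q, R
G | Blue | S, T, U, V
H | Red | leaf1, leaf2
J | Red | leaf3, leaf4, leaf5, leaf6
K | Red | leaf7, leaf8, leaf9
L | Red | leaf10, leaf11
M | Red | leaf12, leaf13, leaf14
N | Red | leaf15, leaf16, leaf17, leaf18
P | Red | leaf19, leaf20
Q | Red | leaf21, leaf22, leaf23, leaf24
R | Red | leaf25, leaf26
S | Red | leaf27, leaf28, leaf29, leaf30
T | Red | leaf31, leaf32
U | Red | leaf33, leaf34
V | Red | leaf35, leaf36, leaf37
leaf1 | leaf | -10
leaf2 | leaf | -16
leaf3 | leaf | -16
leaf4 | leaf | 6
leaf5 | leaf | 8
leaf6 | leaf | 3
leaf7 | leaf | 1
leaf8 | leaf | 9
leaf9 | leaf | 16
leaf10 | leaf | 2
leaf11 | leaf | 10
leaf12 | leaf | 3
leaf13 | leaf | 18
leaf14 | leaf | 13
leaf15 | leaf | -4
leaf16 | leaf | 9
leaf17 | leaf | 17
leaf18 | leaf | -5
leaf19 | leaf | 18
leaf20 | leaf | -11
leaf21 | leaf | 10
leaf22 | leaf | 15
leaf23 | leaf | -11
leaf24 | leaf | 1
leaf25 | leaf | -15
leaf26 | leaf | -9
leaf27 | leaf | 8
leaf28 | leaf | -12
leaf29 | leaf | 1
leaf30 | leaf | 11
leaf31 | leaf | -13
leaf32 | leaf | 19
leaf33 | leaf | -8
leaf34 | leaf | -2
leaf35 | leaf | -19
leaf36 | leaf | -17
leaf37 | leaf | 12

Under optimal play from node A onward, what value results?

10

H (Red): max(-10, -16) = -10
J (Red): max(-16, 6, 8, 3) = 8
K (Red): max(1, 9, 16) = 16
C (Blue): min(-10, 8, 16) = -10
L (Red): max(2, 10) = 10
M (Red): max(3, 18, 13) = 18
D (Blue): min(10, 18) = 10
A (Red): max(-10, 10) = 10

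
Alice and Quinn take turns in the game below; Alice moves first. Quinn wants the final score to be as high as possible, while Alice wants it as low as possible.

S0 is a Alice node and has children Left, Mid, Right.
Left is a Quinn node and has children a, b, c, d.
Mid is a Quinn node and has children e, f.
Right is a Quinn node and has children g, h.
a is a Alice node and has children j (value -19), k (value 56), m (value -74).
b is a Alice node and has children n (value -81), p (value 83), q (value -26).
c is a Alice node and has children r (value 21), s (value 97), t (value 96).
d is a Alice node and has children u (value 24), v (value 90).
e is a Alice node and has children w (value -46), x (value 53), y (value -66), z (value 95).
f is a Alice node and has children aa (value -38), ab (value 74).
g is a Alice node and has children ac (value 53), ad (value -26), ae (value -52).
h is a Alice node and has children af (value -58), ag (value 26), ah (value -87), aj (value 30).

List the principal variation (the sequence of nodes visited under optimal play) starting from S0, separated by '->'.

a (Alice): min(-19, 56, -74) = -74
b (Alice): min(-81, 83, -26) = -81
c (Alice): min(21, 97, 96) = 21
d (Alice): min(24, 90) = 24
Left (Quinn): max(-74, -81, 21, 24) = 24
e (Alice): min(-46, 53, -66, 95) = -66
f (Alice): min(-38, 74) = -38
Mid (Quinn): max(-66, -38) = -38
g (Alice): min(53, -26, -52) = -52
h (Alice): min(-58, 26, -87, 30) = -87
Right (Quinn): max(-52, -87) = -52
S0 (Alice): min(24, -38, -52) = -52
At S0, Alice picks Right (lowest: -52).
At Right, Quinn picks g (highest: -52).
At g, Alice picks ae (lowest: -52).
Terminal value -52.

S0 -> Right -> g -> ae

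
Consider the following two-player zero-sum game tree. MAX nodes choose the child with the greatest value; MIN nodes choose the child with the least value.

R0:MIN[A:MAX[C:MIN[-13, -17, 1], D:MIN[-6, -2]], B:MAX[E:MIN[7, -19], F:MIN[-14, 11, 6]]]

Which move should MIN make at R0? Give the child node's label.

B

C (MIN): min(-13, -17, 1) = -17
D (MIN): min(-6, -2) = -6
A (MAX): max(-17, -6) = -6
E (MIN): min(7, -19) = -19
F (MIN): min(-14, 11, 6) = -14
B (MAX): max(-19, -14) = -14
R0 (MIN): min(-6, -14) = -14
MIN at R0 wants the lowest of {A=-6, B=-14}, so chooses B.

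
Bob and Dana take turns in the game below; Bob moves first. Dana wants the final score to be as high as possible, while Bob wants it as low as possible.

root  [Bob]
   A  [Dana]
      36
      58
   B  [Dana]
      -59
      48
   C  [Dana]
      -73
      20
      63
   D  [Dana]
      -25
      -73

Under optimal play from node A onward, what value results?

A (Dana): max(36, 58) = 58

58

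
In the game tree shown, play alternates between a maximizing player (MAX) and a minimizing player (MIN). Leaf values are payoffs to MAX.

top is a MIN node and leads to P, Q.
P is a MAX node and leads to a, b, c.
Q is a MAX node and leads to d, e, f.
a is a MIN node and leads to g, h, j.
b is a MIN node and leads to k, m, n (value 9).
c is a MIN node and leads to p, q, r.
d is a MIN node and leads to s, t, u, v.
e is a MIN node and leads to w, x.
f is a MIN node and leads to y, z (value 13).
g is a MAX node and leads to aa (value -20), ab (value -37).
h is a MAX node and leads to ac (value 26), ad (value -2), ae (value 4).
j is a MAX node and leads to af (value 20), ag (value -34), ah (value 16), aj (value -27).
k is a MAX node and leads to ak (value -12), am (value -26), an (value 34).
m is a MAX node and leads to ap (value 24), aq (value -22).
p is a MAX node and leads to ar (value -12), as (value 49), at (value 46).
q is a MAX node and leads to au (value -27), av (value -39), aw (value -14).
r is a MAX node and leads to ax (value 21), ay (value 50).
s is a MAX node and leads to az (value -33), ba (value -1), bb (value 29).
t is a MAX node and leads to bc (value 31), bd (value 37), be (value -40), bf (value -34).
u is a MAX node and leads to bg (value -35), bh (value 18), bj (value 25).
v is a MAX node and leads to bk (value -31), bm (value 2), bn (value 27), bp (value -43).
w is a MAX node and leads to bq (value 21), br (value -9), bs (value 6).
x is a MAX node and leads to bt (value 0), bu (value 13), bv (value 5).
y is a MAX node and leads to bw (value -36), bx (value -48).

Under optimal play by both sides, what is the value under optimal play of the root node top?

9

g (MAX): max(-20, -37) = -20
h (MAX): max(26, -2, 4) = 26
j (MAX): max(20, -34, 16, -27) = 20
a (MIN): min(-20, 26, 20) = -20
k (MAX): max(-12, -26, 34) = 34
m (MAX): max(24, -22) = 24
b (MIN): min(34, 24, 9) = 9
p (MAX): max(-12, 49, 46) = 49
q (MAX): max(-27, -39, -14) = -14
r (MAX): max(21, 50) = 50
c (MIN): min(49, -14, 50) = -14
P (MAX): max(-20, 9, -14) = 9
s (MAX): max(-33, -1, 29) = 29
t (MAX): max(31, 37, -40, -34) = 37
u (MAX): max(-35, 18, 25) = 25
v (MAX): max(-31, 2, 27, -43) = 27
d (MIN): min(29, 37, 25, 27) = 25
w (MAX): max(21, -9, 6) = 21
x (MAX): max(0, 13, 5) = 13
e (MIN): min(21, 13) = 13
y (MAX): max(-36, -48) = -36
f (MIN): min(-36, 13) = -36
Q (MAX): max(25, 13, -36) = 25
top (MIN): min(9, 25) = 9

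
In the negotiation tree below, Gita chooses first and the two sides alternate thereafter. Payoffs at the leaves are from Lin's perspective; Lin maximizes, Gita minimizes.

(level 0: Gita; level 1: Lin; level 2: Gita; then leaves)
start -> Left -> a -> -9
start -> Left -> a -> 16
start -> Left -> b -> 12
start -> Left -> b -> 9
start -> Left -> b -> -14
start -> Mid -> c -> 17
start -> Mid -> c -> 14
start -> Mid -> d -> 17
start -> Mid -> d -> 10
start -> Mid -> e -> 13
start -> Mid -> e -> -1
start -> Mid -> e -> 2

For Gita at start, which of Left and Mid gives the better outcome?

Left

a (Gita): min(-9, 16) = -9
b (Gita): min(12, 9, -14) = -14
Left (Lin): max(-9, -14) = -9
c (Gita): min(17, 14) = 14
d (Gita): min(17, 10) = 10
e (Gita): min(13, -1, 2) = -1
Mid (Lin): max(14, 10, -1) = 14
Gita prefers the lower value; Left=-9, Mid=14. Left is better since -9 < 14.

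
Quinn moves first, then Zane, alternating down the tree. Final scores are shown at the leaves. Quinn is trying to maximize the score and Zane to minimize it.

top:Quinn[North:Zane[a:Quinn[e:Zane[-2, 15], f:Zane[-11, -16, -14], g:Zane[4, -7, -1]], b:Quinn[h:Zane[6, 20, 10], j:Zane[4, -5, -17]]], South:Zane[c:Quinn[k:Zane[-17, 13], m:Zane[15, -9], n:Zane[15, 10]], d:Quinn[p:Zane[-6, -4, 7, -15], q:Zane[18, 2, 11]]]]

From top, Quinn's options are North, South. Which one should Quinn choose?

e (Zane): min(-2, 15) = -2
f (Zane): min(-11, -16, -14) = -16
g (Zane): min(4, -7, -1) = -7
a (Quinn): max(-2, -16, -7) = -2
h (Zane): min(6, 20, 10) = 6
j (Zane): min(4, -5, -17) = -17
b (Quinn): max(6, -17) = 6
North (Zane): min(-2, 6) = -2
k (Zane): min(-17, 13) = -17
m (Zane): min(15, -9) = -9
n (Zane): min(15, 10) = 10
c (Quinn): max(-17, -9, 10) = 10
p (Zane): min(-6, -4, 7, -15) = -15
q (Zane): min(18, 2, 11) = 2
d (Quinn): max(-15, 2) = 2
South (Zane): min(10, 2) = 2
top (Quinn): max(-2, 2) = 2
Quinn at top wants the highest of {North=-2, South=2}, so chooses South.

South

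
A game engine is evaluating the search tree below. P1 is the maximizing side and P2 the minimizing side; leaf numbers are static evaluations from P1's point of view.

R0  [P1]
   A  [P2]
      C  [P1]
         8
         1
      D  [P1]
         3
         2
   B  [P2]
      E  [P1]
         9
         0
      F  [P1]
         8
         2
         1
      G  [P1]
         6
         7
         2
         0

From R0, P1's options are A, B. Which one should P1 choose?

C (P1): max(8, 1) = 8
D (P1): max(3, 2) = 3
A (P2): min(8, 3) = 3
E (P1): max(9, 0) = 9
F (P1): max(8, 2, 1) = 8
G (P1): max(6, 7, 2, 0) = 7
B (P2): min(9, 8, 7) = 7
R0 (P1): max(3, 7) = 7
P1 at R0 wants the highest of {A=3, B=7}, so chooses B.

B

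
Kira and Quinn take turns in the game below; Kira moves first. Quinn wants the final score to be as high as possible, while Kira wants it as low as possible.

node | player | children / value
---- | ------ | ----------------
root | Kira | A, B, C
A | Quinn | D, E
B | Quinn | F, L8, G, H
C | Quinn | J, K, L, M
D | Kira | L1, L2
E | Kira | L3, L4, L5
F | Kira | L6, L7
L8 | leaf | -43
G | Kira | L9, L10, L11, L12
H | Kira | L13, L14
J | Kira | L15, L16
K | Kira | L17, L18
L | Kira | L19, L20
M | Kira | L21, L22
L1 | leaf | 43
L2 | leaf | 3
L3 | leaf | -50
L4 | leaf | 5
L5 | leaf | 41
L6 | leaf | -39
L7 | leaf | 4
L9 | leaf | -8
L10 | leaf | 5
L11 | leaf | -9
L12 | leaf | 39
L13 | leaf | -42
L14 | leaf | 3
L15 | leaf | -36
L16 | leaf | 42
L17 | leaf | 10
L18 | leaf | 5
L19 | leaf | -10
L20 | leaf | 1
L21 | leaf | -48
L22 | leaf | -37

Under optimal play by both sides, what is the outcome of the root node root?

-9

D (Kira): min(43, 3) = 3
E (Kira): min(-50, 5, 41) = -50
A (Quinn): max(3, -50) = 3
F (Kira): min(-39, 4) = -39
G (Kira): min(-8, 5, -9, 39) = -9
H (Kira): min(-42, 3) = -42
B (Quinn): max(-39, -43, -9, -42) = -9
J (Kira): min(-36, 42) = -36
K (Kira): min(10, 5) = 5
L (Kira): min(-10, 1) = -10
M (Kira): min(-48, -37) = -48
C (Quinn): max(-36, 5, -10, -48) = 5
root (Kira): min(3, -9, 5) = -9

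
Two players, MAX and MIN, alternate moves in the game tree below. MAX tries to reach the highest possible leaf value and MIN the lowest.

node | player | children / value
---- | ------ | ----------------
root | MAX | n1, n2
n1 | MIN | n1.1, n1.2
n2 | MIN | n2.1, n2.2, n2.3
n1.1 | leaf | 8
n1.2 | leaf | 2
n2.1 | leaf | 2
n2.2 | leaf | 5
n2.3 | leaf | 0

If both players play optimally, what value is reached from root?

2

n1 (MIN): min(8, 2) = 2
n2 (MIN): min(2, 5, 0) = 0
root (MAX): max(2, 0) = 2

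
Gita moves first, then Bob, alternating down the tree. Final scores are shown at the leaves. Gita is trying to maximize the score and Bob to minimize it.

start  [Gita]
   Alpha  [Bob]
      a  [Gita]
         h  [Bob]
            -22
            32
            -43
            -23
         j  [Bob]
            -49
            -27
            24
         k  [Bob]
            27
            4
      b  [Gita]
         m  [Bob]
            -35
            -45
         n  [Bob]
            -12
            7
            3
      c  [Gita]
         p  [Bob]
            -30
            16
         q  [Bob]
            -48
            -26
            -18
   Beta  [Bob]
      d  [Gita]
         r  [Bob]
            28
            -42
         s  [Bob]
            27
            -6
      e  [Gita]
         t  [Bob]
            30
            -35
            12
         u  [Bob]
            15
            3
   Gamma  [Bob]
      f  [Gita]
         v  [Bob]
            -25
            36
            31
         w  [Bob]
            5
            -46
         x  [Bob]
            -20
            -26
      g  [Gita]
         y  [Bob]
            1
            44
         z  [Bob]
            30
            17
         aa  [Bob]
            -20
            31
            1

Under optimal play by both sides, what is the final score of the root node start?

-6

h (Bob): min(-22, 32, -43, -23) = -43
j (Bob): min(-49, -27, 24) = -49
k (Bob): min(27, 4) = 4
a (Gita): max(-43, -49, 4) = 4
m (Bob): min(-35, -45) = -45
n (Bob): min(-12, 7, 3) = -12
b (Gita): max(-45, -12) = -12
p (Bob): min(-30, 16) = -30
q (Bob): min(-48, -26, -18) = -48
c (Gita): max(-30, -48) = -30
Alpha (Bob): min(4, -12, -30) = -30
r (Bob): min(28, -42) = -42
s (Bob): min(27, -6) = -6
d (Gita): max(-42, -6) = -6
t (Bob): min(30, -35, 12) = -35
u (Bob): min(15, 3) = 3
e (Gita): max(-35, 3) = 3
Beta (Bob): min(-6, 3) = -6
v (Bob): min(-25, 36, 31) = -25
w (Bob): min(5, -46) = -46
x (Bob): min(-20, -26) = -26
f (Gita): max(-25, -46, -26) = -25
y (Bob): min(1, 44) = 1
z (Bob): min(30, 17) = 17
aa (Bob): min(-20, 31, 1) = -20
g (Gita): max(1, 17, -20) = 17
Gamma (Bob): min(-25, 17) = -25
start (Gita): max(-30, -6, -25) = -6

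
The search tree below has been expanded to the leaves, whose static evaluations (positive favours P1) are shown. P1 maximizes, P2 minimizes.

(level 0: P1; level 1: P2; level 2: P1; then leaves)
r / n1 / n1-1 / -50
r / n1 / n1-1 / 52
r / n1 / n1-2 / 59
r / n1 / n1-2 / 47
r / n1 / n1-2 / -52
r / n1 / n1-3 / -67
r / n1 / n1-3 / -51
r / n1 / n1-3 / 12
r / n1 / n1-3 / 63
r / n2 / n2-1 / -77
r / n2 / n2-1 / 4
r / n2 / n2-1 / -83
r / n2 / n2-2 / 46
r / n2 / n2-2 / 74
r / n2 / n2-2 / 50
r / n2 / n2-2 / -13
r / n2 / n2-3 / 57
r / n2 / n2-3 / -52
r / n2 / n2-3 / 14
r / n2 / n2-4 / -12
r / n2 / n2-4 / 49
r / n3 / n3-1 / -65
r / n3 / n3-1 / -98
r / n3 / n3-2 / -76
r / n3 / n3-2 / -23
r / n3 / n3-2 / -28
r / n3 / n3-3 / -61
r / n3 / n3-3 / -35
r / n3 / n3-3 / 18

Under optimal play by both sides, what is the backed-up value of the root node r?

52

n1-1 (P1): max(-50, 52) = 52
n1-2 (P1): max(59, 47, -52) = 59
n1-3 (P1): max(-67, -51, 12, 63) = 63
n1 (P2): min(52, 59, 63) = 52
n2-1 (P1): max(-77, 4, -83) = 4
n2-2 (P1): max(46, 74, 50, -13) = 74
n2-3 (P1): max(57, -52, 14) = 57
n2-4 (P1): max(-12, 49) = 49
n2 (P2): min(4, 74, 57, 49) = 4
n3-1 (P1): max(-65, -98) = -65
n3-2 (P1): max(-76, -23, -28) = -23
n3-3 (P1): max(-61, -35, 18) = 18
n3 (P2): min(-65, -23, 18) = -65
r (P1): max(52, 4, -65) = 52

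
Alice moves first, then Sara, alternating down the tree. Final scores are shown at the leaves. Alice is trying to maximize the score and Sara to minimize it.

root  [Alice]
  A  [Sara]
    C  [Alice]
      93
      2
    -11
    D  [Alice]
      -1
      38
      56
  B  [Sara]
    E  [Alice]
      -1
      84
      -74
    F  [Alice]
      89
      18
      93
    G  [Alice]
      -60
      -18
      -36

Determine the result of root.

C (Alice): max(93, 2) = 93
D (Alice): max(-1, 38, 56) = 56
A (Sara): min(93, -11, 56) = -11
E (Alice): max(-1, 84, -74) = 84
F (Alice): max(89, 18, 93) = 93
G (Alice): max(-60, -18, -36) = -18
B (Sara): min(84, 93, -18) = -18
root (Alice): max(-11, -18) = -11

-11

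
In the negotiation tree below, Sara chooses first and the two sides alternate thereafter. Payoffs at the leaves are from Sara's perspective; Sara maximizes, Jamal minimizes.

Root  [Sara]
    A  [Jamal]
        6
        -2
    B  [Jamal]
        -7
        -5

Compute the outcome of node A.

A (Jamal): min(6, -2) = -2

-2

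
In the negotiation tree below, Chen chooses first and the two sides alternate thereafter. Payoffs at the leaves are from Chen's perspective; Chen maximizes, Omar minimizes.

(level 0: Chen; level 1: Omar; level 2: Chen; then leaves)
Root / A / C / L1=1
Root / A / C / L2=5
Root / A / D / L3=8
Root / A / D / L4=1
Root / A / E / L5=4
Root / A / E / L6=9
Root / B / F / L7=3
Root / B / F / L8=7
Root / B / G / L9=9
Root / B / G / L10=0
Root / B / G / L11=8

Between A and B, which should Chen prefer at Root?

C (Chen): max(1, 5) = 5
D (Chen): max(8, 1) = 8
E (Chen): max(4, 9) = 9
A (Omar): min(5, 8, 9) = 5
F (Chen): max(3, 7) = 7
G (Chen): max(9, 0, 8) = 9
B (Omar): min(7, 9) = 7
Chen prefers the higher value; A=5, B=7. B is better since 7 > 5.

B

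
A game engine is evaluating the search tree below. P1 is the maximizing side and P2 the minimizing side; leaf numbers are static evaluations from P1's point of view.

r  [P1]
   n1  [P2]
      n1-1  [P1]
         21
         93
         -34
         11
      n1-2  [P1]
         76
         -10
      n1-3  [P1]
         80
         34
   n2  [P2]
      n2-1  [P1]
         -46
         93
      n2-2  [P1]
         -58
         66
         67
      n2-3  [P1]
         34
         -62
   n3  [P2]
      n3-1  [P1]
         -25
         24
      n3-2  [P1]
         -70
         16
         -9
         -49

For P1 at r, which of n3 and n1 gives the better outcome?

n3-1 (P1): max(-25, 24) = 24
n3-2 (P1): max(-70, 16, -9, -49) = 16
n3 (P2): min(24, 16) = 16
n1-1 (P1): max(21, 93, -34, 11) = 93
n1-2 (P1): max(76, -10) = 76
n1-3 (P1): max(80, 34) = 80
n1 (P2): min(93, 76, 80) = 76
P1 prefers the higher value; n3=16, n1=76. n1 is better since 76 > 16.

n1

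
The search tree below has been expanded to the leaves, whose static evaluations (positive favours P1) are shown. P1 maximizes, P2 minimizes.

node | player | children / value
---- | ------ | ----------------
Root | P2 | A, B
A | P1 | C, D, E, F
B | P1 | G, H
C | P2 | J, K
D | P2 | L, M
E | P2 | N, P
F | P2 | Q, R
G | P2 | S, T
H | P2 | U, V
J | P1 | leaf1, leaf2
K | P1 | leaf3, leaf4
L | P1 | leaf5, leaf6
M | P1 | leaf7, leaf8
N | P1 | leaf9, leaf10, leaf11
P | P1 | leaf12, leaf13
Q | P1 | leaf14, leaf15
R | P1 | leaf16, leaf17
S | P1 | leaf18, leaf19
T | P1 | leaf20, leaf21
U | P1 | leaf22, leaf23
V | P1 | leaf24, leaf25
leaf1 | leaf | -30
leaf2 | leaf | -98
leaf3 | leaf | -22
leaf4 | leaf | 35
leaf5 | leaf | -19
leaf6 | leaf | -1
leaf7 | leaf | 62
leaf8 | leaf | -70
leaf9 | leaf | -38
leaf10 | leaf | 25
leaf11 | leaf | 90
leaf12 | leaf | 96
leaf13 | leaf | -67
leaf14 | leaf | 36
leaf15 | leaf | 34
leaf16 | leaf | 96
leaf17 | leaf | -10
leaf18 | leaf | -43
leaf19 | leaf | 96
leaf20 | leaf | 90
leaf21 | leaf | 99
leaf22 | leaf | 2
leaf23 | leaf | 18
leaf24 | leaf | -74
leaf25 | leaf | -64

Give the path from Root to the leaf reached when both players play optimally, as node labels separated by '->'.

J (P1): max(-30, -98) = -30
K (P1): max(-22, 35) = 35
C (P2): min(-30, 35) = -30
L (P1): max(-19, -1) = -1
M (P1): max(62, -70) = 62
D (P2): min(-1, 62) = -1
N (P1): max(-38, 25, 90) = 90
P (P1): max(96, -67) = 96
E (P2): min(90, 96) = 90
Q (P1): max(36, 34) = 36
R (P1): max(96, -10) = 96
F (P2): min(36, 96) = 36
A (P1): max(-30, -1, 90, 36) = 90
S (P1): max(-43, 96) = 96
T (P1): max(90, 99) = 99
G (P2): min(96, 99) = 96
U (P1): max(2, 18) = 18
V (P1): max(-74, -64) = -64
H (P2): min(18, -64) = -64
B (P1): max(96, -64) = 96
Root (P2): min(90, 96) = 90
At Root, P2 picks A (lowest: 90).
At A, P1 picks E (highest: 90).
At E, P2 picks N (lowest: 90).
At N, P1 picks leaf11 (highest: 90).
Terminal value 90.

Root -> A -> E -> N -> leaf11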